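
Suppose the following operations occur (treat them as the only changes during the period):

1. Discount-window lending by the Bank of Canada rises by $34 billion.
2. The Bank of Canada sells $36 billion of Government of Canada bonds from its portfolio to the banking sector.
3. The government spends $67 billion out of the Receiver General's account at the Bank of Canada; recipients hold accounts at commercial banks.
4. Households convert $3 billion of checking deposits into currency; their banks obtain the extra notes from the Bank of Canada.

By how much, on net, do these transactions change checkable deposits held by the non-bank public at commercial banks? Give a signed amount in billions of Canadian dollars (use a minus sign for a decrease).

+$64 billion

Discount-window loan $34 billion: the counterparty is a bank, so public deposits are unchanged → 0.
OMO sale (to banks) $36 billion: the counterparty is a bank, so public deposits are unchanged → 0.
Government spending $67 billion: non-bank counterparties' bank balances rise → +$67B.
Currency withdrawal $3 billion: non-bank counterparties' bank balances fall → −$3B.
Net: 0 + 0 + 67 − 3 = +$64 billion.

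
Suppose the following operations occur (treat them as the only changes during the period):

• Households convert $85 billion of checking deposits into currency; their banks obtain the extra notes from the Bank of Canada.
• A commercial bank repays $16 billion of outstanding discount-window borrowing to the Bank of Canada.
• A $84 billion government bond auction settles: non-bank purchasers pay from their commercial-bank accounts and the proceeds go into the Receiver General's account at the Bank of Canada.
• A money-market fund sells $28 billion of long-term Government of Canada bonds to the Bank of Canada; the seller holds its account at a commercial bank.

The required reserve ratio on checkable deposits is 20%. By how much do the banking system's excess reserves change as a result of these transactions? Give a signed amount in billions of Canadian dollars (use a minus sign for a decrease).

-$128.8 billion

Currency withdrawal $85 billion: reserves −$85B, deposits −$85B.
Discount-window repayment $16 billion: reserves −$16B, deposits 0.
Government account inflow $84 billion: reserves −$84B, deposits −$84B.
Asset purchase (from non-banks) $28 billion: reserves +$28B, deposits +$28B.
Totals: Δreserves = −$157B, Δdeposits = −$141B.
Δrequired reserves = 20% × −$141B = −$28.2B.
Δexcess reserves = Δreserves − Δrequired = −$157B − (−$28.2B) = -$128.8 billion.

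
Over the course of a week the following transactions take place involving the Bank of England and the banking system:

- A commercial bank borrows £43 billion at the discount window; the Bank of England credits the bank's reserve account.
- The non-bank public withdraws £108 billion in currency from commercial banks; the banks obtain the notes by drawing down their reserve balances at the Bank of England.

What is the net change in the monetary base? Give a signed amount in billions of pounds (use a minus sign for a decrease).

+£43 billion

Discount-window loan £43 billion: Bank of England balance sheet expands → +£43B.
Currency withdrawal £108 billion: just a shift between currency and reserves — both are base money → 0.
Net: 43 + 0 = +£43 billion.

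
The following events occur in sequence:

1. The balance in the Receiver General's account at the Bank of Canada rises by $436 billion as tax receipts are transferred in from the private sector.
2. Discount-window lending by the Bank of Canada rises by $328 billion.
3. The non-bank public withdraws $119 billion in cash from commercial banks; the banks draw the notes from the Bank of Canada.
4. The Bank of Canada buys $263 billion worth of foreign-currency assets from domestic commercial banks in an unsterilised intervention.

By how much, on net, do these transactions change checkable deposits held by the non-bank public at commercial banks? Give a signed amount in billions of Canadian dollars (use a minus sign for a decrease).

-$555 billion

Government account inflow $436 billion: non-bank counterparties' bank balances fall → −$436B.
Discount-window loan $328 billion: the counterparty is a bank, so public deposits are unchanged → 0.
Currency withdrawal $119 billion: non-bank counterparties' bank balances fall → −$119B.
FX purchase $263 billion: the counterparty is a bank, so public deposits are unchanged → 0.
Net: −436 + 0 − 119 + 0 = -$555 billion.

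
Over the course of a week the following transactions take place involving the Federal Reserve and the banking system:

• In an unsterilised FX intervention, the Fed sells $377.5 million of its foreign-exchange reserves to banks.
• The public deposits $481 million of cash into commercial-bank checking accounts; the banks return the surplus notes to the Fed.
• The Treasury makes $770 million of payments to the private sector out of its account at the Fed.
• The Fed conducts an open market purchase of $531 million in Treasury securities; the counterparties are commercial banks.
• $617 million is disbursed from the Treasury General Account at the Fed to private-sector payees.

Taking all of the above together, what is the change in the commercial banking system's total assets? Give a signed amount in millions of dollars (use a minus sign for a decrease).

FX sale $377.5 million: just an asset swap on bank balance sheets → 0.
Currency deposit $481 million: bank balance sheets expand → +$481M.
Government spending $770 million: bank balance sheets expand → +$770M.
OMO purchase (from banks) $531 million: just an asset swap on bank balance sheets → 0.
Government spending $617 million: bank balance sheets expand → +$617M.
Net: 0 + 481 + 770 + 0 + 617 = +$1868 million.

+$1868 million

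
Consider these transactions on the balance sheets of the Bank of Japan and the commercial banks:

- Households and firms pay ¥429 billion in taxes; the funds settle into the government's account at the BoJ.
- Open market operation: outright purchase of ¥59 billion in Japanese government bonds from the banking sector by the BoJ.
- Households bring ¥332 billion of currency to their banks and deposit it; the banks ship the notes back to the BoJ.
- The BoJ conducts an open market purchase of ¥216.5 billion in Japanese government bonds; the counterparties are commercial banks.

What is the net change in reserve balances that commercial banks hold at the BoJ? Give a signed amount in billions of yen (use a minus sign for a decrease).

Government account inflow ¥429 billion: funds move from bank reserves into the government account → −¥429B.
OMO purchase (from banks) ¥59 billion: the BoJ pays by crediting reserve accounts → +¥59B.
Currency deposit ¥332 billion: returned notes are swapped for reserve credit → +¥332B.
OMO purchase (from banks) ¥216.5 billion: the BoJ pays by crediting reserve accounts → +¥216.5B.
Net: −429 + 59 + 332 + 216.5 = +¥178.5 billion.

+¥178.5 billion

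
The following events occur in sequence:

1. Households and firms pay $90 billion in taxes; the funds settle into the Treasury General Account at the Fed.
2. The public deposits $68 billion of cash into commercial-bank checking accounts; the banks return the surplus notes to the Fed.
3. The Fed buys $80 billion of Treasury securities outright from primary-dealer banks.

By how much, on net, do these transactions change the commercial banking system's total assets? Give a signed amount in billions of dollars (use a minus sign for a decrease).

-$22 billion

Fed balance sheet:
  Assets:      Securities +$80B
  Liabilities: Bank reserves +$58B, Currency in circulation −$68B, Government deposits +$90B
Commercial banking system:
  Assets:      Reserves at CB +$58B, Securities −$80B
  Liabilities: Checkable deposits −$22B
Change in total bank assets = -$22 billion.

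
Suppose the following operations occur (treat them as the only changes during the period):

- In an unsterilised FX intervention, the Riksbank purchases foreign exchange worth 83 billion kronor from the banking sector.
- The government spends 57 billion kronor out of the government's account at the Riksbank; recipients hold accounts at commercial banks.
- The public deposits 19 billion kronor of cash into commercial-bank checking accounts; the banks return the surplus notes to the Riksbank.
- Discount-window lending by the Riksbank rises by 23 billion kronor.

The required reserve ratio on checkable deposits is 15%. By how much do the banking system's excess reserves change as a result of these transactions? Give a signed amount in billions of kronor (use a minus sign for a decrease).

FX purchase 83 billion kronor: reserves +83B, deposits 0.
Government spending 57 billion kronor: reserves +57B, deposits +57B.
Currency deposit 19 billion kronor: reserves +19B, deposits +19B.
Discount-window loan 23 billion kronor: reserves +23B, deposits 0.
Totals: Δreserves = +182B, Δdeposits = +76B.
Δrequired reserves = 15% × +76B = +11.4B.
Δexcess reserves = Δreserves − Δrequired = +182B − (+11.4B) = +170.6 billion.

+170.6 billion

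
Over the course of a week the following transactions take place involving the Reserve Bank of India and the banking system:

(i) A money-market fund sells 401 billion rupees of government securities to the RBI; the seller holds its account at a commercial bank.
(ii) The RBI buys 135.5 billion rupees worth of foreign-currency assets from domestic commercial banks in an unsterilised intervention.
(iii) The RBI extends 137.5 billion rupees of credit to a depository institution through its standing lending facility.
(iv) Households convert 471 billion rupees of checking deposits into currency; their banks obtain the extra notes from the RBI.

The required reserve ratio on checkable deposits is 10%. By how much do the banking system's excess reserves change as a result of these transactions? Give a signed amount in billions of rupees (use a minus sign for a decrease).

Asset purchase (from non-banks) 401 billion rupees: reserves +401B, deposits +401B.
FX purchase 135.5 billion rupees: reserves +135.5B, deposits 0.
Discount-window loan 137.5 billion rupees: reserves +137.5B, deposits 0.
Currency withdrawal 471 billion rupees: reserves −471B, deposits −471B.
Totals: Δreserves = +203B, Δdeposits = −70B.
Δrequired reserves = 10% × −70B = −7B.
Δexcess reserves = Δreserves − Δrequired = +203B − (−7B) = +210 billion.

+210 billion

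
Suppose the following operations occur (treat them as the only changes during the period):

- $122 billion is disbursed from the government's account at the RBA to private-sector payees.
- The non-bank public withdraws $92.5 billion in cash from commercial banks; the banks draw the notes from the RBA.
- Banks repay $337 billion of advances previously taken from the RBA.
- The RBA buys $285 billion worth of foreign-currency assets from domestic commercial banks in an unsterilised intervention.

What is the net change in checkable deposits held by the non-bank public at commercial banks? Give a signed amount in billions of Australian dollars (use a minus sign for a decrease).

Government spending $122 billion: non-bank counterparties' bank balances rise → +$122B.
Currency withdrawal $92.5 billion: non-bank counterparties' bank balances fall → −$92.5B.
Discount-window repayment $337 billion: the counterparty is a bank, so public deposits are unchanged → 0.
FX purchase $285 billion: the counterparty is a bank, so public deposits are unchanged → 0.
Net: 122 − 92.5 + 0 + 0 = +$29.5 billion.

+$29.5 billion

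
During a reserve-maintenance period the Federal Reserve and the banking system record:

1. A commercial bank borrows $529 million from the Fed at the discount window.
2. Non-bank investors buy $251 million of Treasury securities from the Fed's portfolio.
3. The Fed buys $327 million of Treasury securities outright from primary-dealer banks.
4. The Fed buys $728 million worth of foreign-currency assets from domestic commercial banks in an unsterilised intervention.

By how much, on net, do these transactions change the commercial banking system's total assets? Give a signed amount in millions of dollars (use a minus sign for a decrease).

Fed balance sheet:
  Assets:      Securities +$76M, Loans to banks +$529M, Foreign assets +$728M
  Liabilities: Bank reserves +$1333M
Commercial banking system:
  Assets:      Reserves at CB +$1333M, Securities −$327M, Foreign assets −$728M
  Liabilities: Checkable deposits −$251M, Borrowings from CB +$529M
Change in total bank assets = +$278 million.

+$278 million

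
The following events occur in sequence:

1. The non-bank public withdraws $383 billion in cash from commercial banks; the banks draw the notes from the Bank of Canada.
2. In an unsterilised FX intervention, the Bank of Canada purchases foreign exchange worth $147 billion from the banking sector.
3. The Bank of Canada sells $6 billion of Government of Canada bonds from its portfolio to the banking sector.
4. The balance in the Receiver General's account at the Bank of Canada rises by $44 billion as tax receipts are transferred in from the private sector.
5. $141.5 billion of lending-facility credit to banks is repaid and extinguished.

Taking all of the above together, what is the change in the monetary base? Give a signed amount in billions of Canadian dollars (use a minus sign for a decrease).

Currency withdrawal $383 billion: just a shift between currency and reserves — both are base money → 0.
FX purchase $147 billion: Bank of Canada balance sheet expands → +$147B.
OMO sale (to banks) $6 billion: Bank of Canada balance sheet contracts → −$6B.
Government account inflow $44 billion: reserves shift to a non-base liability → −$44B.
Discount-window repayment $141.5 billion: Bank of Canada balance sheet contracts → −$141.5B.
Net: 0 + 147 − 6 − 44 − 141.5 = -$44.5 billion.

-$44.5 billion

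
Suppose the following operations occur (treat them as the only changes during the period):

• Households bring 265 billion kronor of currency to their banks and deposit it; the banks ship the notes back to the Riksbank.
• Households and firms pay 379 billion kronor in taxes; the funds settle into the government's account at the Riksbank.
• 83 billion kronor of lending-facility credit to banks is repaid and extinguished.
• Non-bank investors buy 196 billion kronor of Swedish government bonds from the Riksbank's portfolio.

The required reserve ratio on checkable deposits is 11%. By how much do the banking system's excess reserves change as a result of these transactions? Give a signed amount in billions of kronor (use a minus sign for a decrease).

-358.9 billion

Currency deposit 265 billion kronor: reserves +265B, deposits +265B.
Government account inflow 379 billion kronor: reserves −379B, deposits −379B.
Discount-window repayment 83 billion kronor: reserves −83B, deposits 0.
Asset sale (to non-banks) 196 billion kronor: reserves −196B, deposits −196B.
Totals: Δreserves = −393B, Δdeposits = −310B.
Δrequired reserves = 11% × −310B = −34.1B.
Δexcess reserves = Δreserves − Δrequired = −393B − (−34.1B) = -358.9 billion.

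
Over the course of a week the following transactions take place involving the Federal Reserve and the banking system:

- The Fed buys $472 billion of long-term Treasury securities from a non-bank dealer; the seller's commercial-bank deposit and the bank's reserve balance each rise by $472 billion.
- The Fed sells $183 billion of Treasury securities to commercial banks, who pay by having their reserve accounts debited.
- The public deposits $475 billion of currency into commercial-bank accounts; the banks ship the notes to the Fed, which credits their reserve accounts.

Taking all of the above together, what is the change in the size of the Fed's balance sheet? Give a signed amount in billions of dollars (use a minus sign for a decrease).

+$289 billion

Asset purchase (from non-banks) $472 billion: a Fed asset is acquired → +$472B.
OMO sale (to banks) $183 billion: a Fed asset is shed → −$183B.
Currency deposit $475 billion: only the composition of liabilities changes → 0.
Net: 472 − 183 + 0 = +$289 billion.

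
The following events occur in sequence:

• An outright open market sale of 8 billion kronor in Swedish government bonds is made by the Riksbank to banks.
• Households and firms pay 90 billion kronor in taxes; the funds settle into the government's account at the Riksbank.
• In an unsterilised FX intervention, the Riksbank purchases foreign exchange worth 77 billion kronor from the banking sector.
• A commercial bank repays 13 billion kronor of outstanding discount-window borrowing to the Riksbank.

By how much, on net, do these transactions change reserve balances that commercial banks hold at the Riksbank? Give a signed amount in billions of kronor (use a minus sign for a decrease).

OMO sale (to banks) 8 billion kronor: the buying banks pay out of their reserve balances → −8B.
Government account inflow 90 billion kronor: funds move from bank reserves into the government account → −90B.
FX purchase 77 billion kronor: the Riksbank pays by crediting reserve accounts → +77B.
Discount-window repayment 13 billion kronor: repayment is debited from reserves → −13B.
Net: −8 − 90 + 77 − 13 = -34 billion.

-34 billion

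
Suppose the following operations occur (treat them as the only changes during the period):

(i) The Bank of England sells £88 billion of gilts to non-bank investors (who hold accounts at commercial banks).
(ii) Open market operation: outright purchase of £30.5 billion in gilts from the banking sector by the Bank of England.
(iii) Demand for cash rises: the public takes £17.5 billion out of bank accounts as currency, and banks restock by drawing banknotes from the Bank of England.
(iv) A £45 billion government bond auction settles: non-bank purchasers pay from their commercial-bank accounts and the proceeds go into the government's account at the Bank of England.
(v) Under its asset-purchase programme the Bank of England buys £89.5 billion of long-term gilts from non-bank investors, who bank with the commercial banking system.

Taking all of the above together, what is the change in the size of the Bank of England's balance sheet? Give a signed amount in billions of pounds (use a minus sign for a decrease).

Asset sale (to non-banks) £88 billion: a Bank of England asset is shed → −£88B.
OMO purchase (from banks) £30.5 billion: a Bank of England asset is acquired → +£30.5B.
Currency withdrawal £17.5 billion: only the composition of liabilities changes → 0.
Government account inflow £45 billion: only the composition of liabilities changes → 0.
Asset purchase (from non-banks) £89.5 billion: a Bank of England asset is acquired → +£89.5B.
Net: −88 + 30.5 + 0 + 0 + 89.5 = +£32 billion.

+£32 billion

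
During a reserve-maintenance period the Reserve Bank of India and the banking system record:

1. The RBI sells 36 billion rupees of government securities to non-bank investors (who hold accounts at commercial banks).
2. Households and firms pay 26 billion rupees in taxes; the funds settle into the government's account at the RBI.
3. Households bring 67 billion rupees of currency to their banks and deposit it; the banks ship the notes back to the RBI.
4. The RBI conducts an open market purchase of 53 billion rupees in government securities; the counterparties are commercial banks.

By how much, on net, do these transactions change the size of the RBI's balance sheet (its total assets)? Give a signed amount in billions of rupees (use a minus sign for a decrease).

RBI balance sheet:
  Assets:      Securities +17B
  Liabilities: Bank reserves +58B, Currency in circulation −67B, Government deposits +26B
Change in total RBI assets = +17 billion.

+17 billion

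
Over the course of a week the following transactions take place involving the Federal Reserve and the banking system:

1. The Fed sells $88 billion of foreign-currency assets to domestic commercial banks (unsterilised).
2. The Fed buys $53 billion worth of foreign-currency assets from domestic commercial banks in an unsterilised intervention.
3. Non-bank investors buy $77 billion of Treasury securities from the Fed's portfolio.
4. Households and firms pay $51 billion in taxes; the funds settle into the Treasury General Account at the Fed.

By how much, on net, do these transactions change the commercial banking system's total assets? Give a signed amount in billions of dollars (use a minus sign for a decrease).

-$128 billion

Fed balance sheet:
  Assets:      Securities −$77B, Foreign assets −$35B
  Liabilities: Bank reserves −$163B, Government deposits +$51B
Commercial banking system:
  Assets:      Reserves at CB −$163B, Foreign assets +$35B
  Liabilities: Checkable deposits −$128B
Change in total bank assets = -$128 billion.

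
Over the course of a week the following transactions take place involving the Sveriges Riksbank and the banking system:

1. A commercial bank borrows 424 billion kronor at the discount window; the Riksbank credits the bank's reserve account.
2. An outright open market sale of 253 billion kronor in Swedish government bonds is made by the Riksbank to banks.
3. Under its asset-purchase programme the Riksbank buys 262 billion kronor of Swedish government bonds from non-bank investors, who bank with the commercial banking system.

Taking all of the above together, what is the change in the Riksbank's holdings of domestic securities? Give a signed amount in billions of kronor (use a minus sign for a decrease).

+9 billion

Riksbank balance sheet:
  Assets:      Securities +9B, Loans to banks +424B
  Liabilities: Bank reserves +433B
Commercial banking system:
  Assets:      Reserves at CB +433B, Securities +253B
  Liabilities: Checkable deposits +262B, Borrowings from CB +424B
So the change in the Riksbank's holdings of domestic securities is +9 billion.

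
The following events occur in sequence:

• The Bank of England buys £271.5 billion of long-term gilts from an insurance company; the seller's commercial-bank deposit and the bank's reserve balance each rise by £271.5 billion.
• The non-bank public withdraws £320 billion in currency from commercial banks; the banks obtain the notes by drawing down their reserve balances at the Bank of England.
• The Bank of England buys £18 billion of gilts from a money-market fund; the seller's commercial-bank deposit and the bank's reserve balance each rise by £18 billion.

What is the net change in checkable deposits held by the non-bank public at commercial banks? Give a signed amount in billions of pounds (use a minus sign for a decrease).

-£30.5 billion

Bank of England balance sheet:
  Assets:      Securities +£289.5B
  Liabilities: Bank reserves −£30.5B, Currency in circulation +£320B
Commercial banking system:
  Assets:      Reserves at CB −£30.5B
  Liabilities: Checkable deposits −£30.5B
So the change in checkable deposits held by the non-bank public at commercial banks is -£30.5 billion.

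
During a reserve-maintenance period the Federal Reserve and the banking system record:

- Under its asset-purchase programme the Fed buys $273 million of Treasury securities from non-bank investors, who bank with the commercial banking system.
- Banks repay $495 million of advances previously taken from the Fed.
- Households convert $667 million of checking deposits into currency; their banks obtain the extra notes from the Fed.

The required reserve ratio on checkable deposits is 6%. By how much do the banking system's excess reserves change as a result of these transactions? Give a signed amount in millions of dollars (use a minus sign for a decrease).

Asset purchase (from non-banks) $273 million: reserves +$273M, deposits +$273M.
Discount-window repayment $495 million: reserves −$495M, deposits 0.
Currency withdrawal $667 million: reserves −$667M, deposits −$667M.
Totals: Δreserves = −$889M, Δdeposits = −$394M.
Δrequired reserves = 6% × −$394M = −$23.64M.
Δexcess reserves = Δreserves − Δrequired = −$889M − (−$23.64M) = -$865.36 million.

-$865.36 million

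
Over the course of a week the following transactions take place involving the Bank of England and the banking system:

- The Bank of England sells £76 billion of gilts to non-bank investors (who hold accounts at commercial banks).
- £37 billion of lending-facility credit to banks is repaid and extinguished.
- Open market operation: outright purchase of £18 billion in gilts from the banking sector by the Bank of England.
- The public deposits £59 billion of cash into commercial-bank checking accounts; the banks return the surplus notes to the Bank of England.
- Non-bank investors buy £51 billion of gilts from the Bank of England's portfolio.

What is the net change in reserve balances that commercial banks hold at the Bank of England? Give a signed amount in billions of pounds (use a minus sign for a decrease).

Asset sale (to non-banks) £76 billion: the non-bank buyers' banks settle from reserves → −£76B.
Discount-window repayment £37 billion: repayment is debited from reserves → −£37B.
OMO purchase (from banks) £18 billion: the Bank of England pays by crediting reserve accounts → +£18B.
Currency deposit £59 billion: returned notes are swapped for reserve credit → +£59B.
Asset sale (to non-banks) £51 billion: the non-bank buyers' banks settle from reserves → −£51B.
Net: −76 − 37 + 18 + 59 − 51 = -£87 billion.

-£87 billion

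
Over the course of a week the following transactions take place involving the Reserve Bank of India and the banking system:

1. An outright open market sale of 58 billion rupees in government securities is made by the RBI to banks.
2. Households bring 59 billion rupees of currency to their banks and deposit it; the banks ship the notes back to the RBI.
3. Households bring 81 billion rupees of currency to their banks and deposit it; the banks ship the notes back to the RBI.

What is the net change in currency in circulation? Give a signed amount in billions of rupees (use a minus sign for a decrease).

-140 billion

OMO sale (to banks) 58 billion rupees: no currency enters or leaves circulation → 0.
Currency deposit 59 billion rupees: notes return to the central bank → −59B.
Currency deposit 81 billion rupees: notes return to the central bank → −81B.
Net: 0 − 59 − 81 = -140 billion.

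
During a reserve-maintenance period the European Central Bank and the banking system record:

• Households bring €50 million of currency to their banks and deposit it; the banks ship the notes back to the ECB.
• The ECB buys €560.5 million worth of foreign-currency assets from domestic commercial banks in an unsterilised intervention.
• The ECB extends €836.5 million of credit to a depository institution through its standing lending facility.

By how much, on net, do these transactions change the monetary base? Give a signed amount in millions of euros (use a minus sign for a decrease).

Currency deposit €50 million: just a shift between currency and reserves — both are base money → 0.
FX purchase €560.5 million: ECB balance sheet expands → +€560.5M.
Discount-window loan €836.5 million: ECB balance sheet expands → +€836.5M.
Net: 0 + 560.5 + 836.5 = +€1397 million.

+€1397 million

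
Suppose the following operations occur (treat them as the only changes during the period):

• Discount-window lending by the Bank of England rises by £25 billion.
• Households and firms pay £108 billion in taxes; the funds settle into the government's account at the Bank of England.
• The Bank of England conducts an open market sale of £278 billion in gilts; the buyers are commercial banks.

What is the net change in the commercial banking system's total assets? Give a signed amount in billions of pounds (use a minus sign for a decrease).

-£83 billion

Discount-window loan £25 billion: bank balance sheets expand → +£25B.
Government account inflow £108 billion: bank balance sheets shrink → −£108B.
OMO sale (to banks) £278 billion: just an asset swap on bank balance sheets → 0.
Net: 25 − 108 + 0 = -£83 billion.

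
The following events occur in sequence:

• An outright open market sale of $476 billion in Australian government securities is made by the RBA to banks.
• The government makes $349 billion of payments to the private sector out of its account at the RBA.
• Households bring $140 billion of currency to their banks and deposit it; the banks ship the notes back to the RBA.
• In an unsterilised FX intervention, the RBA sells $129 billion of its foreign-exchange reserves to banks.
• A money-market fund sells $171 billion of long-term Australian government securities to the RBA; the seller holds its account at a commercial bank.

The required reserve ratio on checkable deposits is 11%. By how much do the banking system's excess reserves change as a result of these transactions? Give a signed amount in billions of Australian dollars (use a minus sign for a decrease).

OMO sale (to banks) $476 billion: reserves −$476B, deposits 0.
Government spending $349 billion: reserves +$349B, deposits +$349B.
Currency deposit $140 billion: reserves +$140B, deposits +$140B.
FX sale $129 billion: reserves −$129B, deposits 0.
Asset purchase (from non-banks) $171 billion: reserves +$171B, deposits +$171B.
Totals: Δreserves = +$55B, Δdeposits = +$660B.
Δrequired reserves = 11% × +$660B = +$72.6B.
Δexcess reserves = Δreserves − Δrequired = +$55B − (+$72.6B) = -$17.6 billion.

-$17.6 billion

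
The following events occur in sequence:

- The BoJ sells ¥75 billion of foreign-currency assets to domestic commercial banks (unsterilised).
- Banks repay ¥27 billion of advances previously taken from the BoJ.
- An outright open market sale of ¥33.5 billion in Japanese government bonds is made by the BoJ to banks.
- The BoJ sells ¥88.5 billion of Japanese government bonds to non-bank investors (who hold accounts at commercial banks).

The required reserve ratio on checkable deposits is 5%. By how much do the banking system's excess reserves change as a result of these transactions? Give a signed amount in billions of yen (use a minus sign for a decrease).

-¥219.575 billion

FX sale ¥75 billion: reserves −¥75B, deposits 0.
Discount-window repayment ¥27 billion: reserves −¥27B, deposits 0.
OMO sale (to banks) ¥33.5 billion: reserves −¥33.5B, deposits 0.
Asset sale (to non-banks) ¥88.5 billion: reserves −¥88.5B, deposits −¥88.5B.
Totals: Δreserves = −¥224B, Δdeposits = −¥88.5B.
Δrequired reserves = 5% × −¥88.5B = −¥4.425B.
Δexcess reserves = Δreserves − Δrequired = −¥224B − (−¥4.425B) = -¥219.575 billion.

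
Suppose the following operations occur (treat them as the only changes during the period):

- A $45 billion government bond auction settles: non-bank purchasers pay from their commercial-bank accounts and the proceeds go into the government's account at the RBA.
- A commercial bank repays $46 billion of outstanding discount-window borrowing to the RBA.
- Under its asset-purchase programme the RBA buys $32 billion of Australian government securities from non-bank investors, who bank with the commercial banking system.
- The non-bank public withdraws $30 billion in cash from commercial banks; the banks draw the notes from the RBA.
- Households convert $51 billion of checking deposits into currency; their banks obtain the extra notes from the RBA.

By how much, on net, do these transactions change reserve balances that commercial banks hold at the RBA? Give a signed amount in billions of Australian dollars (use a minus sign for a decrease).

-$140 billion

Government account inflow $45 billion: funds move from bank reserves into the government account → −$45B.
Discount-window repayment $46 billion: repayment is debited from reserves → −$46B.
Asset purchase (from non-banks) $32 billion: the RBA pays by crediting reserve accounts → +$32B.
Currency withdrawal $30 billion: banks swap reserves for currency → −$30B.
Currency withdrawal $51 billion: banks swap reserves for currency → −$51B.
Net: −45 − 46 + 32 − 30 − 51 = -$140 billion.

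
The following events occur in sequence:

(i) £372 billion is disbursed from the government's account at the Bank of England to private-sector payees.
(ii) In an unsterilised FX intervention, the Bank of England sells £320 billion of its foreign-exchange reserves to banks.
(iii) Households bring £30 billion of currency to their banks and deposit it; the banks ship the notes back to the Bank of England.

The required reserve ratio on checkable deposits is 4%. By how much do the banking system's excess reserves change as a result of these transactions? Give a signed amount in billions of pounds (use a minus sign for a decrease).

Government spending £372 billion: reserves +£372B, deposits +£372B.
FX sale £320 billion: reserves −£320B, deposits 0.
Currency deposit £30 billion: reserves +£30B, deposits +£30B.
Totals: Δreserves = +£82B, Δdeposits = +£402B.
Δrequired reserves = 4% × +£402B = +£16.08B.
Δexcess reserves = Δreserves − Δrequired = +£82B − (+£16.08B) = +£65.92 billion.

+£65.92 billion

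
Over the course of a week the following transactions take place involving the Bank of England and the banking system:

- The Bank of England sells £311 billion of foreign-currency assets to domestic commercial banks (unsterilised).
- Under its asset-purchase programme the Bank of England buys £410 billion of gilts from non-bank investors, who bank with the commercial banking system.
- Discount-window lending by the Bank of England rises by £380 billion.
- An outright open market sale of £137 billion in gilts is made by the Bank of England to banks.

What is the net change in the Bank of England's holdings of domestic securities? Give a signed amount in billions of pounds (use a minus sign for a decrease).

FX sale £311 billion: the Bank of England's securities portfolio is untouched → 0.
Asset purchase (from non-banks) £410 billion: securities added to the Bank of England's portfolio → +£410B.
Discount-window loan £380 billion: the Bank of England's securities portfolio is untouched → 0.
OMO sale (to banks) £137 billion: securities removed from the Bank of England's portfolio → −£137B.
Net: 0 + 410 + 0 − 137 = +£273 billion.

+£273 billion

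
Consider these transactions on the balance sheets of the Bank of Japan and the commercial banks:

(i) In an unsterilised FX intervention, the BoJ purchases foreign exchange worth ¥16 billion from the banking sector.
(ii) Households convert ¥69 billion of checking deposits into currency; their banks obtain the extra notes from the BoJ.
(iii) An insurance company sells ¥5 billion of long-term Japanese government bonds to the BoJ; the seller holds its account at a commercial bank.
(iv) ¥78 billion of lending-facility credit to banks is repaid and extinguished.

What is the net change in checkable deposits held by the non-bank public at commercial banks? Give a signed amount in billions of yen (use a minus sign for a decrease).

-¥64 billion

BoJ balance sheet:
  Assets:      Securities +¥5B, Loans to banks −¥78B, Foreign assets +¥16B
  Liabilities: Bank reserves −¥126B, Currency in circulation +¥69B
Commercial banking system:
  Assets:      Reserves at CB −¥126B, Foreign assets −¥16B
  Liabilities: Checkable deposits −¥64B, Borrowings from CB −¥78B
So the change in checkable deposits held by the non-bank public at commercial banks is -¥64 billion.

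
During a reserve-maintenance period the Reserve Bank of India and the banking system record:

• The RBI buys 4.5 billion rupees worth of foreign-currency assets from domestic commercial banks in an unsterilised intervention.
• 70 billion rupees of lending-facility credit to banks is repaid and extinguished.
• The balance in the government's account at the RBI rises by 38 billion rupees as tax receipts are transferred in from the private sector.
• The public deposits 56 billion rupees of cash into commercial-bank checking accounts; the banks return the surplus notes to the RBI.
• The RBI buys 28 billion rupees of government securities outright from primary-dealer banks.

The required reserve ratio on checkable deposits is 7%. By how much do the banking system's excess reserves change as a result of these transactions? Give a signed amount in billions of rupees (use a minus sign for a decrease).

-20.76 billion

FX purchase 4.5 billion rupees: reserves +4.5B, deposits 0.
Discount-window repayment 70 billion rupees: reserves −70B, deposits 0.
Government account inflow 38 billion rupees: reserves −38B, deposits −38B.
Currency deposit 56 billion rupees: reserves +56B, deposits +56B.
OMO purchase (from banks) 28 billion rupees: reserves +28B, deposits 0.
Totals: Δreserves = −19.5B, Δdeposits = +18B.
Δrequired reserves = 7% × +18B = +1.26B.
Δexcess reserves = Δreserves − Δrequired = −19.5B − (+1.26B) = -20.76 billion.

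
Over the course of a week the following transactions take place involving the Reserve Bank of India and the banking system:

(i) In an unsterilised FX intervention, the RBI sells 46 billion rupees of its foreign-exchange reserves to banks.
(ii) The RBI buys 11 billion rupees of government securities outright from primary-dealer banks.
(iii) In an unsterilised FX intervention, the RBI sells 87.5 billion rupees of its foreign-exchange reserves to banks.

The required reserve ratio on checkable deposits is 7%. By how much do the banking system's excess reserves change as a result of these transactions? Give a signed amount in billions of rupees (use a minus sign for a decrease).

FX sale 46 billion rupees: reserves −46B, deposits 0.
OMO purchase (from banks) 11 billion rupees: reserves +11B, deposits 0.
FX sale 87.5 billion rupees: reserves −87.5B, deposits 0.
Totals: Δreserves = −122.5B, Δdeposits = 0.
Δrequired reserves = 7% × 0 = 0.
Δexcess reserves = Δreserves − Δrequired = −122.5B − (0) = -122.5 billion.

-122.5 billion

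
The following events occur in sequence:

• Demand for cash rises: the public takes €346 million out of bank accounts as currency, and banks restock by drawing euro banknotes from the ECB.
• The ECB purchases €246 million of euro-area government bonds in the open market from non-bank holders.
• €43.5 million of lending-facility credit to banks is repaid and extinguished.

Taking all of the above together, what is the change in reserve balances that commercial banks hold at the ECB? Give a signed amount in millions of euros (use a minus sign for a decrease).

-€143.5 million

ECB balance sheet:
  Assets:      Securities +€246M, Loans to banks −€43.5M
  Liabilities: Bank reserves −€143.5M, Currency in circulation +€346M
So the change in reserve balances that commercial banks hold at the ECB is -€143.5 million.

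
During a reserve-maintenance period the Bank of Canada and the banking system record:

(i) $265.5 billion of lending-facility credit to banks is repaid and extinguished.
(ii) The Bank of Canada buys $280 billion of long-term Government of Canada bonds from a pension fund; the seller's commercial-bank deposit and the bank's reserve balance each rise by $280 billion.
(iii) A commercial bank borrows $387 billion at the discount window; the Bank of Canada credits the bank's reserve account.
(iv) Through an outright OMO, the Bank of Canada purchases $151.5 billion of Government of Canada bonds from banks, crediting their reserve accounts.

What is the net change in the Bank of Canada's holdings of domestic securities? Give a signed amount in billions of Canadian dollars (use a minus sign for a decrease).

+$431.5 billion

Discount-window repayment $265.5 billion: the Bank of Canada's securities portfolio is untouched → 0.
Asset purchase (from non-banks) $280 billion: securities added to the Bank of Canada's portfolio → +$280B.
Discount-window loan $387 billion: the Bank of Canada's securities portfolio is untouched → 0.
OMO purchase (from banks) $151.5 billion: securities added to the Bank of Canada's portfolio → +$151.5B.
Net: 0 + 280 + 0 + 151.5 = +$431.5 billion.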